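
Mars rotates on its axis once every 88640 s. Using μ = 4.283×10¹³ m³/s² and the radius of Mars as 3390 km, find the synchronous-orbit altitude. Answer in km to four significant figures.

A synchronous orbit has period T, so by Kepler's third law a = (μT²/4π²)^(1/3).
μT²/4π² = 4.283×10¹³ × (8.864×10⁴)² / 39.48 = 8.524×10²¹ m³.
a = 2.043×10⁷ m = 20428 km.
Altitude h = a − R = 20428 − 3390 = 17038 km.

h_sync ≈ 17040 km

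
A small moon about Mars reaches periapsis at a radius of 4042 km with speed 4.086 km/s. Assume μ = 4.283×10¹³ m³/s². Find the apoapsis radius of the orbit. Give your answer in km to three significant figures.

apoapsis radius ≈ 15000 km

r_p = 4.042×10⁶ m.
Specific energy ε = v²/2 − μ/r = -2.249×10⁶ J/kg, so a = −μ/(2ε) = 9.524×10⁶ m.
The apsides satisfy r_p + r_a = 2a, so the apoapsis radius is 2a − r_p = 1.501×10⁷ m = 15006 km.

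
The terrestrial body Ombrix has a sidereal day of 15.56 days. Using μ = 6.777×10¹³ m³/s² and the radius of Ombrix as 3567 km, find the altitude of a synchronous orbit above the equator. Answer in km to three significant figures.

T = 15.56 days = 1.344×10⁶ s.
A synchronous orbit has period T, so by Kepler's third law a = (μT²/4π²)^(1/3).
μT²/4π² = 6.777×10¹³ × (1.344×10⁶)² / 39.48 = 3.103×10²⁴ m³.
a = 1.459×10⁸ m = 1.4585×10⁵ km.
Altitude h = a − R = 1.4585×10⁵ − 3567 = 1.4228×10⁵ km.

h_sync ≈ 1.42×10⁵ km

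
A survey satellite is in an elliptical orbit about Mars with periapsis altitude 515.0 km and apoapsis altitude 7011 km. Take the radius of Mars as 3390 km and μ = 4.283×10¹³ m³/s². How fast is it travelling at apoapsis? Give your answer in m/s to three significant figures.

v ≈ 1500 m/s

r_p = 3390 + 515.0 = 3905.0 km = 3.9050×10⁶ m.
r_a = 3390 + 7011 = 10401 km = 1.0401×10⁷ m.
Semi-major axis a = (r_p + r_a)/2 = 7153.0 km = 7.153×10⁶ m.
Vis-viva: v² = μ(2/r − 1/a) = 4.283×10¹³ × (1.923×10⁻⁷ − 1.398×10⁻⁷) = 2.248×10⁶ m²/s².
v = 1499 m/s.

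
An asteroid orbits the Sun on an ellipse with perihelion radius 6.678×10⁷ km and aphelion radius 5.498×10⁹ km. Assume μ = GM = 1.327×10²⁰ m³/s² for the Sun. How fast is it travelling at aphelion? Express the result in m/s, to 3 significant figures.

v ≈ 761 m/s

Semi-major axis a = (r_p + r_a)/2 = 2.7824×10⁹ km = 2.782×10¹² m.
Vis-viva: v² = μ(2/r − 1/a) = 1.327×10²⁰ × (3.638×10⁻¹³ − 3.594×10⁻¹³) = 5.793×10⁵ m²/s².
v = 761.1 m/s.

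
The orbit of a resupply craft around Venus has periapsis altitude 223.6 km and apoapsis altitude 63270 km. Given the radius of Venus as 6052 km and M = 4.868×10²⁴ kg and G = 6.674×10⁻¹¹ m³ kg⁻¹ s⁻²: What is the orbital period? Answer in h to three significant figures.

μ = GM = 6.674×10⁻¹¹ × 4.868×10²⁴ = 3.249×10¹⁴ m³/s².
r_p = 6052 + 223.6 = 6275.6 km = 6.2756×10⁶ m.
r_a = 6052 + 63270 = 69322 km = 6.9322×10⁷ m.
Semi-major axis a = (r_p + r_a)/2 = (6275.6 + 69322)/2 = 37799 km = 3.780×10⁷ m.
By Kepler's third law T = 2π√(a³/μ) = 2π × 1.289×10⁴ = 8.101×10⁴ s.
= 22.50 h.

T ≈ 22.5 h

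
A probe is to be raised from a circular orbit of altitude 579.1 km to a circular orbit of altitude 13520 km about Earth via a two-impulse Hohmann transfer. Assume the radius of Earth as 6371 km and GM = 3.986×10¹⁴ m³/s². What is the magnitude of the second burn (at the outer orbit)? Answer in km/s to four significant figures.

r₁ = 6371 + 579.1 = 6950.1 km = 6.9501×10⁶ m.
r₂ = 6371 + 13520 = 19891 km = 1.9891×10⁷ m.
Transfer ellipse a_t = (r₁ + r₂)/2 = 1.342×10⁷ m.
At r₁: circular v_c1 = √(μ/r₁) = 7573 m/s; transfer-perigee v_p = √[μ(2/r₁ − 1/a_t)] = 9220 m/s.
At r₂: circular v_c2 = √(μ/r₂) = 4477 m/s; transfer-apogee v_a = √[μ(2/r₂ − 1/a_t)] = 3221 m/s.
Δv₂ = v_c2 − v_a = 1255 m/s.
= 1.255 km/s.

Δv ≈ 1.255 km/s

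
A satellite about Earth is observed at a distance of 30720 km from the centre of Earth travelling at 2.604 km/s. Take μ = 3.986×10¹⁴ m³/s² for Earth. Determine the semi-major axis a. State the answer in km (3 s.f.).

a ≈ 20800 km

r = 3.072×10⁷ m.
Specific orbital energy ε = v²/2 − μ/r = (2604)²/2 − 3.986×10¹⁴/3.072×10⁷ = -9.585×10⁶ J/kg.
Since ε = −μ/(2a), a = −μ/(2ε) = 2.079×10⁷ m = 20793 km.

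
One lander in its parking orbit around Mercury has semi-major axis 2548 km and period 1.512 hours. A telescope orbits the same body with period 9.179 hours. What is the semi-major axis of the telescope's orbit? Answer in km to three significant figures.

a₂ ≈ 8480 km

Kepler's third law: a³ ∝ T², so a₂ = a₁ (T₂/T₁)^(2/3).
T₂/T₁ = 6.071, (T₂/T₁)^(2/3) = 3.328.
a₂ = 2548 × 3.328 = 8479 km.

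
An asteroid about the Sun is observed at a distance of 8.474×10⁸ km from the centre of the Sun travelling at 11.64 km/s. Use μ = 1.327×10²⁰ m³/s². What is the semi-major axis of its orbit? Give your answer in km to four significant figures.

a ≈ 7.467×10⁸ km

r = 8.474×10¹¹ m.
Specific orbital energy ε = v²/2 − μ/r = (11640)²/2 − 1.327×10²⁰/8.474×10¹¹ = -8.885×10⁷ J/kg.
Since ε = −μ/(2a), a = −μ/(2ε) = 7.467×10¹¹ m = 7.4675×10⁸ km.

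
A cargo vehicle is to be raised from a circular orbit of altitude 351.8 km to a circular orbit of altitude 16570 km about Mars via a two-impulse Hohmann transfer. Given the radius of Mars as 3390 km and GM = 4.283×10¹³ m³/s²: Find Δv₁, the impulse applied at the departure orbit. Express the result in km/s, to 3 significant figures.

Δv ≈ 1.01 km/s

r₁ = 3390 + 351.8 = 3741.8 km = 3.7418×10⁶ m.
r₂ = 3390 + 16570 = 19960 km = 1.9960×10⁷ m.
Transfer ellipse a_t = (r₁ + r₂)/2 = 1.185×10⁷ m.
At r₁: circular v_c1 = √(μ/r₁) = 3383 m/s; transfer-periapsis v_p = √[μ(2/r₁ − 1/a_t)] = 4391 m/s.
Δv₁ = v_p − v_c1 = 1007 m/s.
= 1.007 km/s.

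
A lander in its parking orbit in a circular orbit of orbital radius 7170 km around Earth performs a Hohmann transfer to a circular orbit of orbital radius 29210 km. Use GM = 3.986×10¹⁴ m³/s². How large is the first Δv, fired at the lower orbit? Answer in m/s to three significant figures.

Δv ≈ 1990 m/s

r₁ = 7170 km = 7.170×10⁶ m.
r₂ = 29210 km = 2.921×10⁷ m.
Transfer ellipse a_t = (r₁ + r₂)/2 = 1.819×10⁷ m.
At r₁: circular v_c1 = √(μ/r₁) = 7456 m/s; transfer-perigee v_p = √[μ(2/r₁ − 1/a_t)] = 9448 m/s.
Δv₁ = v_p − v_c1 = 1992 m/s.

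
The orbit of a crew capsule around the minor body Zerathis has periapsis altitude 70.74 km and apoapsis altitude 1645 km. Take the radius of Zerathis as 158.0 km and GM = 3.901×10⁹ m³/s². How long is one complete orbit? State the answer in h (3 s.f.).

T ≈ 28.6 h

r_p = 158.0 + 70.74 = 228.74 km = 2.2874×10⁵ m.
r_a = 158.0 + 1645 = 1803.0 km = 1.8030×10⁶ m.
Semi-major axis a = (r_p + r_a)/2 = (228.74 + 1803.0)/2 = 1015.9 km = 1.016×10⁶ m.
By Kepler's third law T = 2π√(a³/μ) = 2π × 1.639×10⁴ = 1.030×10⁵ s.
= 28.61 h.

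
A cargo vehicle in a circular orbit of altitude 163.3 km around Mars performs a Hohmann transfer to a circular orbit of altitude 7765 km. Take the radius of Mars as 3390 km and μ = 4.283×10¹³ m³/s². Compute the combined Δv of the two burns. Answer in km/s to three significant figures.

Δv_total ≈ 1.40 km/s

r₁ = 3390 + 163.3 = 3553.3 km = 3.5533×10⁶ m.
r₂ = 3390 + 7765 = 11155 km = 1.1155×10⁷ m.
Transfer ellipse a_t = (r₁ + r₂)/2 = 7.354×10⁶ m.
At r₁: circular v_c1 = √(μ/r₁) = 3472 m/s; transfer-periapsis v_p = √[μ(2/r₁ − 1/a_t)] = 4276 m/s.
Δv₁ = v_p − v_c1 = 804.1 m/s.
At r₂: circular v_c2 = √(μ/r₂) = 1959 m/s; transfer-apoapsis v_a = √[μ(2/r₂ − 1/a_t)] = 1362 m/s.
Δv₂ = v_c2 − v_a = 597.4 m/s.
Total Δv = Δv₁ + Δv₂ = 1401 m/s = 1.401 km/s.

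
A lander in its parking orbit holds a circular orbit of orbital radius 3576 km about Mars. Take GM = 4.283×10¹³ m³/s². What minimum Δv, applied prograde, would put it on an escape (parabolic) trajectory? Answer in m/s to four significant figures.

r = 3576 km = 3.576×10⁶ m.
Circular speed v_c = √(μ/r) = 3461 m/s.
Escape speed v_esc = √(2μ/r) = √2 × v_c = 4894 m/s.
Δv = v_esc − v_c = 1434 m/s.

Δv ≈ 1434 m/s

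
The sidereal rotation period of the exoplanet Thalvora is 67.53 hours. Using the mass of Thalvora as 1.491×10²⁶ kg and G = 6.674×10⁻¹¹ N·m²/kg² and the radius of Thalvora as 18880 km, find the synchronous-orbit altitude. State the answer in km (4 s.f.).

h_sync ≈ 2.272×10⁵ km

μ = GM = 6.674×10⁻¹¹ × 1.491×10²⁶ = 9.951×10¹⁵ m³/s².
T = 67.53 hours = 2.431×10⁵ s.
A synchronous orbit has period T, so by Kepler's third law a = (μT²/4π²)^(1/3).
μT²/4π² = 9.951×10¹⁵ × (2.431×10⁵)² / 39.48 = 1.490×10²⁵ m³.
a = 2.461×10⁸ m = 2.4606×10⁵ km.
Altitude h = a − R = 2.4606×10⁵ − 18880 = 2.2718×10⁵ km.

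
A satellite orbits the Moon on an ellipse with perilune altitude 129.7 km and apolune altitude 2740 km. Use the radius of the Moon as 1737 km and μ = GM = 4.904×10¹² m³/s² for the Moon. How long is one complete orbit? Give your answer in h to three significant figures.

T ≈ 4.45 h

r_p = 1737 + 129.7 = 1866.7 km = 1.8667×10⁶ m.
r_a = 1737 + 2740 = 4477.0 km = 4.4770×10⁶ m.
Semi-major axis a = (r_p + r_a)/2 = (1866.7 + 4477.0)/2 = 3171.8 km = 3.172×10⁶ m.
By Kepler's third law T = 2π√(a³/μ) = 2π × 2.551×10³ = 1.603×10⁴ s.
= 4.452 h.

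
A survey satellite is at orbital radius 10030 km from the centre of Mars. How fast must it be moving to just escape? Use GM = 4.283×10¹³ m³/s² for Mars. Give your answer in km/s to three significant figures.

v_esc ≈ 2.92 km/s

r = 10030 km = 1.003×10⁷ m.
Escape speed v_esc = √(2μ/r) = √(2 × 4.283×10¹³ / 1.003×10⁷) = √(8.540×10⁶) = 2922 m/s.
= 2.922 km/s.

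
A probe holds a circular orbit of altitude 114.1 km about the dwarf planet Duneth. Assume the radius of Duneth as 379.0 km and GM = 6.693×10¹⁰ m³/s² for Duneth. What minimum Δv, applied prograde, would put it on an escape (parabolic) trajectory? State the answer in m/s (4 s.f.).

r = 379.0 + 114.1 = 493.10 km = 4.9310×10⁵ m.
Circular speed v_c = √(μ/r) = 368.4 m/s.
Escape speed v_esc = √(2μ/r) = √2 × v_c = 521.0 m/s.
Δv = v_esc − v_c = 152.6 m/s.

Δv ≈ 152.6 m/s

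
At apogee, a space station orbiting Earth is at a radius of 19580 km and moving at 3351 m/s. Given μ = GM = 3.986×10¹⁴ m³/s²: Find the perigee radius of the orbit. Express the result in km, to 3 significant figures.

r_a = 1.958×10⁷ m.
Specific energy ε = v²/2 − μ/r = -1.474×10⁷ J/kg, so a = −μ/(2ε) = 1.352×10⁷ m.
The apsides satisfy r_p + r_a = 2a, so the perigee radius is 2a − r_a = 7.457×10⁶ m = 7456.7 km.

perigee radius ≈ 7460 km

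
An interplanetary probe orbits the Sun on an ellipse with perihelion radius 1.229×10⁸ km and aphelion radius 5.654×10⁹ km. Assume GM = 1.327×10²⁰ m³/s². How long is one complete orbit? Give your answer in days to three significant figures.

Semi-major axis a = (r_p + r_a)/2 = (1.2290×10⁸ + 5.6540×10⁹)/2 = 2.8884×10⁹ km = 2.888×10¹² m.
By Kepler's third law T = 2π√(a³/μ) = 2π × 4.261×10⁸ = 2.678×10⁹ s.
= 30990 days.

T ≈ 31000 days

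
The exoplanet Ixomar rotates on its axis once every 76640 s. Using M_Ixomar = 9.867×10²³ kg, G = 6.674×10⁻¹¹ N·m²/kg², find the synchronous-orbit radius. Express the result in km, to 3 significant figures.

r_sync ≈ 21400 km

μ = GM = 6.674×10⁻¹¹ × 9.867×10²³ = 6.585×10¹³ m³/s².
A synchronous orbit has period T, so by Kepler's third law a = (μT²/4π²)^(1/3).
μT²/4π² = 6.585×10¹³ × (7.664×10⁴)² / 39.48 = 9.798×10²¹ m³.
a = 2.140×10⁷ m = 21398 km.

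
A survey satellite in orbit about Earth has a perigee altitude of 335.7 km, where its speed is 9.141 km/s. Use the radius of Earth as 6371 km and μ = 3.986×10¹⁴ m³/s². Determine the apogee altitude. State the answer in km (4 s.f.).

r_p = 6371 + 335.7 = 6706.7 km = 6.707×10⁶ m.
Specific energy ε = v²/2 − μ/r = -1.765×10⁷ J/kg, so a = −μ/(2ε) = 1.129×10⁷ m.
The apsides satisfy r_p + r_a = 2a, so the apogee radius is 2a − r_p = 1.587×10⁷ m = 15872 km.
Apogee altitude = 15872 − 6371 = 9500.5 km.

apogee altitude ≈ 9501 km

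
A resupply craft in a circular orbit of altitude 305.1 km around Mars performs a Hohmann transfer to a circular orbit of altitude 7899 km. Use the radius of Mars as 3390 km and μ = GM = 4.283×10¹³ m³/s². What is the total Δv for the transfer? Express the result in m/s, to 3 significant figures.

Δv_total ≈ 1350 m/s

r₁ = 3390 + 305.1 = 3695.1 km = 3.6951×10⁶ m.
r₂ = 3390 + 7899 = 11289 km = 1.1289×10⁷ m.
Transfer ellipse a_t = (r₁ + r₂)/2 = 7.492×10⁶ m.
At r₁: circular v_c1 = √(μ/r₁) = 3405 m/s; transfer-periapsis v_p = √[μ(2/r₁ − 1/a_t)] = 4179 m/s.
Δv₁ = v_p − v_c1 = 774.6 m/s.
At r₂: circular v_c2 = √(μ/r₂) = 1948 m/s; transfer-apoapsis v_a = √[μ(2/r₂ − 1/a_t)] = 1368 m/s.
Δv₂ = v_c2 − v_a = 579.9 m/s.
Total Δv = Δv₁ + Δv₂ = 1354 m/s.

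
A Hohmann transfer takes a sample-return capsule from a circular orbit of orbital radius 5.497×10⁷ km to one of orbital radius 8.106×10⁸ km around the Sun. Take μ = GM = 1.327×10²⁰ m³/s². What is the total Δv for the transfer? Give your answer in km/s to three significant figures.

r₁ = 5.497×10⁷ km = 5.497×10¹⁰ m.
r₂ = 8.106×10⁸ km = 8.106×10¹¹ m.
Transfer ellipse a_t = (r₁ + r₂)/2 = 4.328×10¹¹ m.
At r₁: circular v_c1 = √(μ/r₁) = 49130 m/s; transfer-perihelion v_p = √[μ(2/r₁ − 1/a_t)] = 67240 m/s.
Δv₁ = v_p − v_c1 = 18110 m/s.
At r₂: circular v_c2 = √(μ/r₂) = 12790 m/s; transfer-aphelion v_a = √[μ(2/r₂ − 1/a_t)] = 4560 m/s.
Δv₂ = v_c2 − v_a = 8235 m/s.
Total Δv = Δv₁ + Δv₂ = 26340 m/s = 26.34 km/s.

Δv_total ≈ 26.3 km/s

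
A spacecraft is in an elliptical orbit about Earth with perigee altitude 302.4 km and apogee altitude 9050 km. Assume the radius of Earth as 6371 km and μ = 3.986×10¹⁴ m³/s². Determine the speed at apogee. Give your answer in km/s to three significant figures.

r_p = 6371 + 302.4 = 6673.4 km = 6.6734×10⁶ m.
r_a = 6371 + 9050 = 15421 km = 1.5421×10⁷ m.
Semi-major axis a = (r_p + r_a)/2 = 11047 km = 1.105×10⁷ m.
Vis-viva: v² = μ(2/r − 1/a) = 3.986×10¹⁴ × (1.297×10⁻⁷ − 9.052×10⁻⁸) = 1.561×10⁷ m²/s².
v = 3951 m/s = 3.951 km/s.

v ≈ 3.95 km/s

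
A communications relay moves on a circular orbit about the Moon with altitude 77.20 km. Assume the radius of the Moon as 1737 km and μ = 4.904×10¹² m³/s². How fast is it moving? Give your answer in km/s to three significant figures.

v ≈ 1.64 km/s

r = 1737 + 77.20 = 1814.2 km = 1.8142×10⁶ m.
For a circular orbit v = √(μ/r) = √(4.904×10¹² / 1.814×10⁶) = √(2.703×10⁶) = 1644 m/s.
That is 1.644 km/s.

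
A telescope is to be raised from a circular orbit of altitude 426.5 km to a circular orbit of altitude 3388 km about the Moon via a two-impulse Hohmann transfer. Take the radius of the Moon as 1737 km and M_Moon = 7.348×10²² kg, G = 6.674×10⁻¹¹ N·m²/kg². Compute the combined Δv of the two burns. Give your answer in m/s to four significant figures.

Δv_total ≈ 504.4 m/s

μ = GM = 6.674×10⁻¹¹ × 7.348×10²² = 4.904×10¹² m³/s².
r₁ = 1737 + 426.5 = 2163.5 km = 2.1635×10⁶ m.
r₂ = 1737 + 3388 = 5125.0 km = 5.1250×10⁶ m.
Transfer ellipse a_t = (r₁ + r₂)/2 = 3.644×10⁶ m.
At r₁: circular v_c1 = √(μ/r₁) = 1506 m/s; transfer-perilune v_p = √[μ(2/r₁ − 1/a_t)] = 1785 m/s.
Δv₁ = v_p − v_c1 = 279.9 m/s.
At r₂: circular v_c2 = √(μ/r₂) = 978.2 m/s; transfer-apolune v_a = √[μ(2/r₂ − 1/a_t)] = 753.7 m/s.
Δv₂ = v_c2 − v_a = 224.5 m/s.
Total Δv = Δv₁ + Δv₂ = 504.4 m/s.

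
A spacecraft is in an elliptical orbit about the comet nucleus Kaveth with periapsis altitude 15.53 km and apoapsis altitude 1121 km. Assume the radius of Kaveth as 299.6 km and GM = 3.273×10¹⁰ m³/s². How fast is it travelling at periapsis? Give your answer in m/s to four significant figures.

v ≈ 412.3 m/s

r_p = 299.6 + 15.53 = 315.13 km = 3.1513×10⁵ m.
r_a = 299.6 + 1121 = 1420.6 km = 1.4206×10⁶ m.
Semi-major axis a = (r_p + r_a)/2 = 867.87 km = 8.679×10⁵ m.
Vis-viva: v² = μ(2/r − 1/a) = 3.273×10¹⁰ × (6.347×10⁻⁶ − 1.152×10⁻⁶) = 1.700×10⁵ m²/s².
v = 412.3 m/s.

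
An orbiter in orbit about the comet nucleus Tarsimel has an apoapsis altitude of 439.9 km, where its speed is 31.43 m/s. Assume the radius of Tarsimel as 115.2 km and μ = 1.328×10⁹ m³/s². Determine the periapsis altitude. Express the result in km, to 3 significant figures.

r_a = 115.2 + 439.9 = 555.10 km = 5.551×10⁵ m.
Specific energy ε = v²/2 − μ/r = -1.898×10³ J/kg, so a = −μ/(2ε) = 3.498×10⁵ m.
The apsides satisfy r_p + r_a = 2a, so the periapsis radius is 2a − r_a = 1.444×10⁵ m = 144.42 km.
Periapsis altitude = 144.42 − 115.2 = 29.222 km.

periapsis altitude ≈ 29.2 km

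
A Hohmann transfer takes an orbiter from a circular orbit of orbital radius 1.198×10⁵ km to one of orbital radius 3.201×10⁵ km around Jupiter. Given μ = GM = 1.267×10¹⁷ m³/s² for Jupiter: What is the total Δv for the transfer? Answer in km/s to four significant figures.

r₁ = 1.198×10⁵ km = 1.198×10⁸ m.
r₂ = 3.201×10⁵ km = 3.201×10⁸ m.
Transfer ellipse a_t = (r₁ + r₂)/2 = 2.200×10⁸ m.
At r₁: circular v_c1 = √(μ/r₁) = 32520 m/s; transfer-perijove v_p = √[μ(2/r₁ − 1/a_t)] = 39230 m/s.
Δv₁ = v_p − v_c1 = 6711 m/s.
At r₂: circular v_c2 = √(μ/r₂) = 19900 m/s; transfer-apojove v_a = √[μ(2/r₂ − 1/a_t)] = 14680 m/s.
Δv₂ = v_c2 − v_a = 5212 m/s.
Total Δv = Δv₁ + Δv₂ = 11920 m/s = 11.92 km/s.

Δv_total ≈ 11.92 km/s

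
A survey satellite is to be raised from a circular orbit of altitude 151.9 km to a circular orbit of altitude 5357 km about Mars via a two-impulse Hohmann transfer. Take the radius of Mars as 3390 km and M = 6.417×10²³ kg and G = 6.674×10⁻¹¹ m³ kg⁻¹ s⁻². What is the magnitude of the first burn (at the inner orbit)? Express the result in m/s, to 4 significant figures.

μ = GM = 6.674×10⁻¹¹ × 6.417×10²³ = 4.283×10¹³ m³/s².
r₁ = 3390 + 151.9 = 3541.9 km = 3.5419×10⁶ m.
r₂ = 3390 + 5357 = 8747.0 km = 8.7470×10⁶ m.
Transfer ellipse a_t = (r₁ + r₂)/2 = 6.144×10⁶ m.
At r₁: circular v_c1 = √(μ/r₁) = 3477 m/s; transfer-periapsis v_p = √[μ(2/r₁ − 1/a_t)] = 4149 m/s.
Δv₁ = v_p − v_c1 = 671.6 m/s.

Δv ≈ 671.6 m/s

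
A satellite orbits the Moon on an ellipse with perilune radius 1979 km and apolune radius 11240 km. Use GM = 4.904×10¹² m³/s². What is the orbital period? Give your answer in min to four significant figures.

Semi-major axis a = (r_p + r_a)/2 = (1979.0 + 11240)/2 = 6609.5 km = 6.610×10⁶ m.
By Kepler's third law T = 2π√(a³/μ) = 2π × 7.673×10³ = 4.821×10⁴ s.
= 803.5 min.

T ≈ 803.5 min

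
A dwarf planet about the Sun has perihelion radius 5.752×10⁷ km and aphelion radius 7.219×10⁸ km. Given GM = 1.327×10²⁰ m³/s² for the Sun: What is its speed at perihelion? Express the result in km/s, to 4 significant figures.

Semi-major axis a = (r_p + r_a)/2 = 3.8971×10⁸ km = 3.897×10¹¹ m.
Vis-viva: v² = μ(2/r − 1/a) = 1.327×10²⁰ × (3.477×10⁻¹¹ − 2.566×10⁻¹²) = 4.274×10⁹ m²/s².
v = 65370 m/s = 65.37 km/s.

v ≈ 65.37 km/s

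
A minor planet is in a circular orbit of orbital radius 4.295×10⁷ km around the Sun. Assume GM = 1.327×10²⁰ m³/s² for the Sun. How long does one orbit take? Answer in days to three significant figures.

T ≈ 56.2 days

r = 4.295×10⁷ km = 4.295×10¹⁰ m.
Kepler's third law: T = 2π√(r³/μ) = 2π√((4.295×10¹⁰)³ / 1.327×10²⁰).
r³/μ = 5.971×10¹¹ s², so T = 2π × 7.727×10⁵ = 4.855×10⁶ s.
Converting: 4.855×10⁶ s ÷ 86400 = 56.19 days.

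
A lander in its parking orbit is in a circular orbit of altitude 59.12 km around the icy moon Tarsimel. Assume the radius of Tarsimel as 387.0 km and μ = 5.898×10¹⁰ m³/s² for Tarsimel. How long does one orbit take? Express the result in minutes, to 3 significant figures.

T ≈ 128 minutes

r = 387.0 + 59.12 = 446.12 km = 4.4612×10⁵ m.
Kepler's third law: T = 2π√(r³/μ) = 2π√((4.461×10⁵)³ / 5.898×10¹⁰).
r³/μ = 1.505×10⁶ s², so T = 2π × 1.227×10³ = 7.709×10³ s.
Converting: 7.709×10³ s ÷ 60.00 = 128.5 minutes.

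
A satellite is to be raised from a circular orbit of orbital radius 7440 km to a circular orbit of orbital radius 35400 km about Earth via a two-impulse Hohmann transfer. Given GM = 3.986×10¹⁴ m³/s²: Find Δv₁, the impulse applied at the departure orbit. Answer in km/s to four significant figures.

Δv ≈ 2.090 km/s

r₁ = 7440 km = 7.440×10⁶ m.
r₂ = 35400 km = 3.540×10⁷ m.
Transfer ellipse a_t = (r₁ + r₂)/2 = 2.142×10⁷ m.
At r₁: circular v_c1 = √(μ/r₁) = 7320 m/s; transfer-perigee v_p = √[μ(2/r₁ − 1/a_t)] = 9410 m/s.
Δv₁ = v_p − v_c1 = 2090 m/s.
= 2.090 km/s.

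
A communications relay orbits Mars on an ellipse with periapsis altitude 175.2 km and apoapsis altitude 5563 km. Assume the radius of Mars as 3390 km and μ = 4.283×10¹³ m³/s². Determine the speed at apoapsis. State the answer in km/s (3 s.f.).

r_p = 3390 + 175.2 = 3565.2 km = 3.5652×10⁶ m.
r_a = 3390 + 5563 = 8953.0 km = 8.9530×10⁶ m.
Semi-major axis a = (r_p + r_a)/2 = 6259.1 km = 6.259×10⁶ m.
Vis-viva: v² = μ(2/r − 1/a) = 4.283×10¹³ × (2.234×10⁻⁷ − 1.598×10⁻⁷) = 2.725×10⁶ m²/s².
v = 1651 m/s = 1.651 km/s.

v ≈ 1.65 km/s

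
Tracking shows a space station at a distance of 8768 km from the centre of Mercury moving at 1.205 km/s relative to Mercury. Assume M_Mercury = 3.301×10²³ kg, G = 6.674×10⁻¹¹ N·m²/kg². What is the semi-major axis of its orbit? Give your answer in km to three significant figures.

a ≈ 6170 km

μ = GM = 6.674×10⁻¹¹ × 3.301×10²³ = 2.203×10¹³ m³/s².
r = 8.768×10⁶ m.
Specific orbital energy ε = v²/2 − μ/r = (1205)²/2 − 2.203×10¹³/8.768×10⁶ = -1.787×10⁶ J/kg.
Since ε = −μ/(2a), a = −μ/(2ε) = 6.165×10⁶ m = 6165.5 km.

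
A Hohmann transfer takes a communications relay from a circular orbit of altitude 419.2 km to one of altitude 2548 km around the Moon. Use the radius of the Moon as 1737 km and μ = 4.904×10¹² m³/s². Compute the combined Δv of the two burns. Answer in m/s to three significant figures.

Δv_total ≈ 426 m/s

r₁ = 1737 + 419.2 = 2156.2 km = 2.1562×10⁶ m.
r₂ = 1737 + 2548 = 4285.0 km = 4.2850×10⁶ m.
Transfer ellipse a_t = (r₁ + r₂)/2 = 3.221×10⁶ m.
At r₁: circular v_c1 = √(μ/r₁) = 1508 m/s; transfer-perilune v_p = √[μ(2/r₁ − 1/a_t)] = 1740 m/s.
Δv₁ = v_p − v_c1 = 231.5 m/s.
At r₂: circular v_c2 = √(μ/r₂) = 1070 m/s; transfer-apolune v_a = √[μ(2/r₂ − 1/a_t)] = 875.3 m/s.
Δv₂ = v_c2 − v_a = 194.5 m/s.
Total Δv = Δv₁ + Δv₂ = 425.9 m/s.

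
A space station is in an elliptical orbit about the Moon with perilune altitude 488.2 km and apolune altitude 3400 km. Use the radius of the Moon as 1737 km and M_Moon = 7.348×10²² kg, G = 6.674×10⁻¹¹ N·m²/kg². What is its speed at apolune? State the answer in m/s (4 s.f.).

v ≈ 759.7 m/s

μ = GM = 6.674×10⁻¹¹ × 7.348×10²² = 4.904×10¹² m³/s².
r_p = 1737 + 488.2 = 2225.2 km = 2.2252×10⁶ m.
r_a = 1737 + 3400 = 5137.0 km = 5.1370×10⁶ m.
Semi-major axis a = (r_p + r_a)/2 = 3681.1 km = 3.681×10⁶ m.
Vis-viva: v² = μ(2/r − 1/a) = 4.904×10¹² × (3.893×10⁻⁷ − 2.717×10⁻⁷) = 5.771×10⁵ m²/s².
v = 759.7 m/s.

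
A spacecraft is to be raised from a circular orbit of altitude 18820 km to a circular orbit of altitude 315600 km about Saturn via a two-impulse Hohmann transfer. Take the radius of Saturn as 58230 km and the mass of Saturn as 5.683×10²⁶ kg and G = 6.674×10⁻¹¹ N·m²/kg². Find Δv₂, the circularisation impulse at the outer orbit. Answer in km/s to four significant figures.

μ = GM = 6.674×10⁻¹¹ × 5.683×10²⁶ = 3.793×10¹⁶ m³/s².
r₁ = 58230 + 18820 = 77050 km = 7.7050×10⁷ m.
r₂ = 58230 + 315600 = 373830 km = 3.7383×10⁸ m.
Transfer ellipse a_t = (r₁ + r₂)/2 = 2.254×10⁸ m.
At r₁: circular v_c1 = √(μ/r₁) = 22190 m/s; transfer-perikrone v_p = √[μ(2/r₁ − 1/a_t)] = 28570 m/s.
At r₂: circular v_c2 = √(μ/r₂) = 10070 m/s; transfer-apokrone v_a = √[μ(2/r₂ − 1/a_t)] = 5889 m/s.
Δv₂ = v_c2 − v_a = 4184 m/s.
= 4.184 km/s.

Δv ≈ 4.184 km/s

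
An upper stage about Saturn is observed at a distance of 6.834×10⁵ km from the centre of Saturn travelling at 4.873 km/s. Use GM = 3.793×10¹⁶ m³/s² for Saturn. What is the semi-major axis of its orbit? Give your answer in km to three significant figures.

r = 6.834×10⁸ m.
Specific orbital energy ε = v²/2 − μ/r = (4873)²/2 − 3.793×10¹⁶/6.834×10⁸ = -4.363×10⁷ J/kg.
Since ε = −μ/(2a), a = −μ/(2ε) = 4.347×10⁸ m = 4.3469×10⁵ km.

a ≈ 4.35×10⁵ km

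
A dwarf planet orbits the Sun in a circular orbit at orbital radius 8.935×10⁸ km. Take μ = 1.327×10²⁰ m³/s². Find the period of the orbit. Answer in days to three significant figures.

r = 8.935×10⁸ km = 8.935×10¹¹ m.
Kepler's third law: T = 2π√(r³/μ) = 2π√((8.935×10¹¹)³ / 1.327×10²⁰).
r³/μ = 5.375×10¹⁵ s², so T = 2π × 7.332×10⁷ = 4.607×10⁸ s.
Converting: 4.607×10⁸ s ÷ 86400 = 5332 days.

T ≈ 5330 days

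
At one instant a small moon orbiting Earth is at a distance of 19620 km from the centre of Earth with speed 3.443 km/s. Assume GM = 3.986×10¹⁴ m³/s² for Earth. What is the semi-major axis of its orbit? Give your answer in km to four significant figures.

a ≈ 13850 km

r = 1.962×10⁷ m.
Vis-viva rearranged: 1/a = 2/r − v²/μ = 1.019×10⁻⁷ − 2.974×10⁻⁸ = 7.220×10⁻⁸ m⁻¹.
a = 1.385×10⁷ m = 13851 km.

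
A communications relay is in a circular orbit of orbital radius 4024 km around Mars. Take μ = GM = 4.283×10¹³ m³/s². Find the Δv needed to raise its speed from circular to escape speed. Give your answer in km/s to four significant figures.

r = 4024 km = 4.024×10⁶ m.
Circular speed v_c = √(μ/r) = 3262 m/s.
Escape speed v_esc = √(2μ/r) = √2 × v_c = 4614 m/s.
Δv = v_esc − v_c = 1351 m/s = 1.351 km/s.

Δv ≈ 1.351 km/s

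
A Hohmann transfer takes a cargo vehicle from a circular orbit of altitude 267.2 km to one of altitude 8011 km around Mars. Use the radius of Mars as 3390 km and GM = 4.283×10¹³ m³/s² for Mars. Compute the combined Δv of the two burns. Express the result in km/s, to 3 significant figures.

r₁ = 3390 + 267.2 = 3657.2 km = 3.6572×10⁶ m.
r₂ = 3390 + 8011 = 11401 km = 1.1401×10⁷ m.
Transfer ellipse a_t = (r₁ + r₂)/2 = 7.529×10⁶ m.
At r₁: circular v_c1 = √(μ/r₁) = 3422 m/s; transfer-periapsis v_p = √[μ(2/r₁ − 1/a_t)] = 4211 m/s.
Δv₁ = v_p − v_c1 = 789.0 m/s.
At r₂: circular v_c2 = √(μ/r₂) = 1938 m/s; transfer-apoapsis v_a = √[μ(2/r₂ − 1/a_t)] = 1351 m/s.
Δv₂ = v_c2 − v_a = 587.4 m/s.
Total Δv = Δv₁ + Δv₂ = 1376 m/s = 1.376 km/s.

Δv_total ≈ 1.38 km/s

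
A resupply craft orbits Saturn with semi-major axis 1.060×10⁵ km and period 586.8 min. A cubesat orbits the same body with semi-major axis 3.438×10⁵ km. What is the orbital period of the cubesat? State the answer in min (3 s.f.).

T₂ ≈ 3430 min

Kepler's third law: T² ∝ a³, so T₂ = T₁ (a₂/a₁)^(3/2).
a₂/a₁ = 3.243, (a₂/a₁)^(3/2) = 5.841.
T₂ = 586.8 × 5.841 = 3428 min.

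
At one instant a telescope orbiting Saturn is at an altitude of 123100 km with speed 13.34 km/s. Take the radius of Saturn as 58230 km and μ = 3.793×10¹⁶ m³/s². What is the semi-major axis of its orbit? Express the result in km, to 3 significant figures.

r = 58230 + 123100 = 1.8133×10⁵ km = 1.813×10⁸ m.
Vis-viva rearranged: 1/a = 2/r − v²/μ = 1.103×10⁻⁸ − 4.692×10⁻⁹ = 6.338×10⁻⁹ m⁻¹.
a = 1.578×10⁸ m = 1.5778×10⁵ km.

a ≈ 1.58×10⁵ km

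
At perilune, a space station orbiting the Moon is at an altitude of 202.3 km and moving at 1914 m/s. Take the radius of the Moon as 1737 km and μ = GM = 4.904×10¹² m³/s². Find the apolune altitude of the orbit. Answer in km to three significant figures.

apolune altitude ≈ 3360 km

r_p = 1737 + 202.3 = 1939.3 km = 1.939×10⁶ m.
Specific energy ε = v²/2 − μ/r = -6.970×10⁵ J/kg, so a = −μ/(2ε) = 3.518×10⁶ m.
The apsides satisfy r_p + r_a = 2a, so the apolune radius is 2a − r_p = 5.096×10⁶ m = 5096.1 km.
Apolune altitude = 5096.1 − 1737 = 3359.1 km.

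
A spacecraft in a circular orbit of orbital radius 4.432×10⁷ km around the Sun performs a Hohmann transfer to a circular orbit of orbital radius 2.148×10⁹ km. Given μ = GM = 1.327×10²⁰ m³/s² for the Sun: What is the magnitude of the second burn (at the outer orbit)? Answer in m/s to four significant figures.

r₁ = 4.432×10⁷ km = 4.432×10¹⁰ m.
r₂ = 2.148×10⁹ km = 2.148×10¹² m.
Transfer ellipse a_t = (r₁ + r₂)/2 = 1.096×10¹² m.
At r₁: circular v_c1 = √(μ/r₁) = 54720 m/s; transfer-perihelion v_p = √[μ(2/r₁ − 1/a_t)] = 76600 m/s.
At r₂: circular v_c2 = √(μ/r₂) = 7860 m/s; transfer-aphelion v_a = √[μ(2/r₂ − 1/a_t)] = 1580 m/s.
Δv₂ = v_c2 − v_a = 6279 m/s.

Δv ≈ 6279 m/s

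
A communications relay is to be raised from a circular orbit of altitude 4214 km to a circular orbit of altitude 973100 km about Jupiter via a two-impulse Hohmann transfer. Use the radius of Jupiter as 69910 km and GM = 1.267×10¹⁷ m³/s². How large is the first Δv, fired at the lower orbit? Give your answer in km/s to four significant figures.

Δv ≈ 15.15 km/s

r₁ = 69910 + 4214 = 74124 km = 7.4124×10⁷ m.
r₂ = 69910 + 973100 = 1043000 km = 1.0430×10⁹ m.
Transfer ellipse a_t = (r₁ + r₂)/2 = 5.586×10⁸ m.
At r₁: circular v_c1 = √(μ/r₁) = 41340 m/s; transfer-perijove v_p = √[μ(2/r₁ − 1/a_t)] = 56500 m/s.
Δv₁ = v_p − v_c1 = 15150 m/s.
= 15.15 km/s.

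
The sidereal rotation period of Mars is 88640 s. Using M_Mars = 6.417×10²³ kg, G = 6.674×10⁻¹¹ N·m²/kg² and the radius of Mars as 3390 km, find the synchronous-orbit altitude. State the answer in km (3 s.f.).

h_sync ≈ 17000 km

μ = GM = 6.674×10⁻¹¹ × 6.417×10²³ = 4.283×10¹³ m³/s².
A synchronous orbit has period T, so by Kepler's third law a = (μT²/4π²)^(1/3).
μT²/4π² = 4.283×10¹³ × (8.864×10⁴)² / 39.48 = 8.524×10²¹ m³.
a = 2.043×10⁷ m = 20427 km.
Altitude h = a − R = 20427 − 3390 = 17037 km.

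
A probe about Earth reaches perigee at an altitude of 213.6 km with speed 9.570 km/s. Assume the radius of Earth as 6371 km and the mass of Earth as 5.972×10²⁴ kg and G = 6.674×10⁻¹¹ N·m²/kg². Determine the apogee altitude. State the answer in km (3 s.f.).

μ = GM = 6.674×10⁻¹¹ × 5.972×10²⁴ = 3.986×10¹⁴ m³/s².
r_p = 6371 + 213.6 = 6584.6 km = 6.585×10⁶ m.
Specific energy ε = v²/2 − μ/r = -1.474×10⁷ J/kg, so a = −μ/(2ε) = 1.352×10⁷ m.
The apsides satisfy r_p + r_a = 2a, so the apogee radius is 2a − r_p = 2.046×10⁷ m = 20458 km.
Apogee altitude = 20458 − 6371 = 14087 km.

apogee altitude ≈ 14100 km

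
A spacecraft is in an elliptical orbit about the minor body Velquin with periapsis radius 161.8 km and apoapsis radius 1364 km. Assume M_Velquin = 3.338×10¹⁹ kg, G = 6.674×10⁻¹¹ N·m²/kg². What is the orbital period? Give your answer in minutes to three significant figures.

T ≈ 1480 minutes

μ = GM = 6.674×10⁻¹¹ × 3.338×10¹⁹ = 2.228×10⁹ m³/s².
Semi-major axis a = (r_p + r_a)/2 = (161.80 + 1364.0)/2 = 762.90 km = 7.629×10⁵ m.
By Kepler's third law T = 2π√(a³/μ) = 2π × 1.412×10⁴ = 8.870×10⁴ s.
= 1478 minutes.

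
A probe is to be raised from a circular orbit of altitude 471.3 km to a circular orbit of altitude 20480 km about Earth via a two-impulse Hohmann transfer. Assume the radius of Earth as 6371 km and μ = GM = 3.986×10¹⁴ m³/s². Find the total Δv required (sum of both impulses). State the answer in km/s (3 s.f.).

Δv_total ≈ 3.40 km/s

r₁ = 6371 + 471.3 = 6842.3 km = 6.8423×10⁶ m.
r₂ = 6371 + 20480 = 26851 km = 2.6851×10⁷ m.
Transfer ellipse a_t = (r₁ + r₂)/2 = 1.685×10⁷ m.
At r₁: circular v_c1 = √(μ/r₁) = 7633 m/s; transfer-perigee v_p = √[μ(2/r₁ − 1/a_t)] = 9636 m/s.
Δv₁ = v_p − v_c1 = 2003 m/s.
At r₂: circular v_c2 = √(μ/r₂) = 3853 m/s; transfer-apogee v_a = √[μ(2/r₂ − 1/a_t)] = 2455 m/s.
Δv₂ = v_c2 − v_a = 1397 m/s.
Total Δv = Δv₁ + Δv₂ = 3401 m/s = 3.401 km/s.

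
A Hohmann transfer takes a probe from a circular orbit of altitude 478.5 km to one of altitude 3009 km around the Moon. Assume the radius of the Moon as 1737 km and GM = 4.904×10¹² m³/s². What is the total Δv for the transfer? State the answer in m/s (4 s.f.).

Δv_total ≈ 455.0 m/s

r₁ = 1737 + 478.5 = 2215.5 km = 2.2155×10⁶ m.
r₂ = 1737 + 3009 = 4746.0 km = 4.7460×10⁶ m.
Transfer ellipse a_t = (r₁ + r₂)/2 = 3.481×10⁶ m.
At r₁: circular v_c1 = √(μ/r₁) = 1488 m/s; transfer-perilune v_p = √[μ(2/r₁ − 1/a_t)] = 1737 m/s.
Δv₁ = v_p − v_c1 = 249.5 m/s.
At r₂: circular v_c2 = √(μ/r₂) = 1017 m/s; transfer-apolune v_a = √[μ(2/r₂ − 1/a_t)] = 811.0 m/s.
Δv₂ = v_c2 − v_a = 205.5 m/s.
Total Δv = Δv₁ + Δv₂ = 455.0 m/s.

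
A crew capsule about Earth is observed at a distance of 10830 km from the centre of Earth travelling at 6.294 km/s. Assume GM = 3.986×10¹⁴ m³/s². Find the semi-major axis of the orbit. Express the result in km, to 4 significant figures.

r = 1.083×10⁷ m.
Specific orbital energy ε = v²/2 − μ/r = (6294)²/2 − 3.986×10¹⁴/1.083×10⁷ = -1.700×10⁷ J/kg.
Since ε = −μ/(2a), a = −μ/(2ε) = 1.172×10⁷ m = 11725 km.

a ≈ 11720 km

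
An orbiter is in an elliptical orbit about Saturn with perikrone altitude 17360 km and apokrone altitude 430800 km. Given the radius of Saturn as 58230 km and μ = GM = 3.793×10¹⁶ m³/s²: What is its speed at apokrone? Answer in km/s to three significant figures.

v ≈ 4.56 km/s

r_p = 58230 + 17360 = 75590 km = 7.5590×10⁷ m.
r_a = 58230 + 430800 = 489030 km = 4.8903×10⁸ m.
Semi-major axis a = (r_p + r_a)/2 = 2.8231×10⁵ km = 2.823×10⁸ m.
Vis-viva: v² = μ(2/r − 1/a) = 3.793×10¹⁶ × (4.090×10⁻⁹ − 3.542×10⁻⁹) = 2.077×10⁷ m²/s².
v = 4557 m/s = 4.557 km/s.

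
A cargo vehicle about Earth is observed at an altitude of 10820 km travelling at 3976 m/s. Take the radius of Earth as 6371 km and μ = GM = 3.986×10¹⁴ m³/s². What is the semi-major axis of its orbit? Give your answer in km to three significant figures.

r = 6371 + 10820 = 17191 km = 1.719×10⁷ m.
Vis-viva rearranged: 1/a = 2/r − v²/μ = 1.163×10⁻⁷ − 3.966×10⁻⁸ = 7.668×10⁻⁸ m⁻¹.
a = 1.304×10⁷ m = 13041 km.

a ≈ 13000 km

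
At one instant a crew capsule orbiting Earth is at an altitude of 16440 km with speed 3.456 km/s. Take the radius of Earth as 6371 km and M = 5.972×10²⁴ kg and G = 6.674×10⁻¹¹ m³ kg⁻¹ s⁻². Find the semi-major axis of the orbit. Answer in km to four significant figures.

a ≈ 17330 km

μ = GM = 6.674×10⁻¹¹ × 5.972×10²⁴ = 3.986×10¹⁴ m³/s².
r = 6371 + 16440 = 22811 km = 2.281×10⁷ m.
Specific orbital energy ε = v²/2 − μ/r = (3456)²/2 − 3.986×10¹⁴/2.281×10⁷ = -1.150×10⁷ J/kg.
Since ε = −μ/(2a), a = −μ/(2ε) = 1.733×10⁷ m = 17328 km.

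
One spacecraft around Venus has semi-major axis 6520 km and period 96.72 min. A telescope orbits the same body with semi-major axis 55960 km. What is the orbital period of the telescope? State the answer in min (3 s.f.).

Kepler's third law: T² ∝ a³, so T₂ = T₁ (a₂/a₁)^(3/2).
a₂/a₁ = 8.583, (a₂/a₁)^(3/2) = 25.14.
T₂ = 96.72 × 25.14 = 2432 min.

T₂ ≈ 2430 min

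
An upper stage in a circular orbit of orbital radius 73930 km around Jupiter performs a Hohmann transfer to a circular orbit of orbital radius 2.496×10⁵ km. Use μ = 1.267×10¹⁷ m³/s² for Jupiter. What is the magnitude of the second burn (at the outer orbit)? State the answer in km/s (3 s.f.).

Δv ≈ 7.30 km/s

r₁ = 73930 km = 7.393×10⁷ m.
r₂ = 2.496×10⁵ km = 2.496×10⁸ m.
Transfer ellipse a_t = (r₁ + r₂)/2 = 1.618×10⁸ m.
At r₁: circular v_c1 = √(μ/r₁) = 41400 m/s; transfer-perijove v_p = √[μ(2/r₁ − 1/a_t)] = 51420 m/s.
At r₂: circular v_c2 = √(μ/r₂) = 22530 m/s; transfer-apojove v_a = √[μ(2/r₂ − 1/a_t)] = 15230 m/s.
Δv₂ = v_c2 − v_a = 7299 m/s.
= 7.299 km/s.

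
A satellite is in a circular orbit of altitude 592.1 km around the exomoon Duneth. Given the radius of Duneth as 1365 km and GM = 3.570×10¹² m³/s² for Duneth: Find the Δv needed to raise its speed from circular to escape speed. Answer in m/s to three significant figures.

r = 1365 + 592.1 = 1957.1 km = 1.9571×10⁶ m.
Circular speed v_c = √(μ/r) = 1351 m/s.
Escape speed v_esc = √(2μ/r) = √2 × v_c = 1910 m/s.
Δv = v_esc − v_c = 559.4 m/s.

Δv ≈ 559 m/s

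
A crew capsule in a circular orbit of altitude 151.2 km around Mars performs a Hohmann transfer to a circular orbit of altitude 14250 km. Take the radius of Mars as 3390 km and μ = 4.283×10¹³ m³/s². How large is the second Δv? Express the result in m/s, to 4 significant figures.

r₁ = 3390 + 151.2 = 3541.2 km = 3.5412×10⁶ m.
r₂ = 3390 + 14250 = 17640 km = 1.7640×10⁷ m.
Transfer ellipse a_t = (r₁ + r₂)/2 = 1.059×10⁷ m.
At r₁: circular v_c1 = √(μ/r₁) = 3478 m/s; transfer-periapsis v_p = √[μ(2/r₁ − 1/a_t)] = 4488 m/s.
At r₂: circular v_c2 = √(μ/r₂) = 1558 m/s; transfer-apoapsis v_a = √[μ(2/r₂ − 1/a_t)] = 901.0 m/s.
Δv₂ = v_c2 − v_a = 657.2 m/s.

Δv ≈ 657.2 m/s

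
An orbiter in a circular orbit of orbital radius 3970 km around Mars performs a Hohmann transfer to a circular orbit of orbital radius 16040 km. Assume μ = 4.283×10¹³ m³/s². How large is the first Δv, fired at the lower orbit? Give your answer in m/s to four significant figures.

Δv ≈ 874.3 m/s

r₁ = 3970 km = 3.970×10⁶ m.
r₂ = 16040 km = 1.604×10⁷ m.
Transfer ellipse a_t = (r₁ + r₂)/2 = 1.000×10⁷ m.
At r₁: circular v_c1 = √(μ/r₁) = 3285 m/s; transfer-periapsis v_p = √[μ(2/r₁ − 1/a_t)] = 4159 m/s.
Δv₁ = v_p − v_c1 = 874.3 m/s.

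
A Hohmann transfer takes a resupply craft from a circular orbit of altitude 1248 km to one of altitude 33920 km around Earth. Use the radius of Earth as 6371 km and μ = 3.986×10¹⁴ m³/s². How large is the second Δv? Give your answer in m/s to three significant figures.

r₁ = 6371 + 1248 = 7619.0 km = 7.6190×10⁶ m.
r₂ = 6371 + 33920 = 40291 km = 4.0291×10⁷ m.
Transfer ellipse a_t = (r₁ + r₂)/2 = 2.396×10⁷ m.
At r₁: circular v_c1 = √(μ/r₁) = 7233 m/s; transfer-perigee v_p = √[μ(2/r₁ − 1/a_t)] = 9380 m/s.
At r₂: circular v_c2 = √(μ/r₂) = 3145 m/s; transfer-apogee v_a = √[μ(2/r₂ − 1/a_t)] = 1774 m/s.
Δv₂ = v_c2 − v_a = 1371 m/s.

Δv ≈ 1370 m/s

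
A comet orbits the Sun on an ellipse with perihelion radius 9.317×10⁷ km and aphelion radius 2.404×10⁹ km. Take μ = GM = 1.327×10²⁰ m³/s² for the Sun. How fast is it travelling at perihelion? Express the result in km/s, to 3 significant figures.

Semi-major axis a = (r_p + r_a)/2 = 1.2486×10⁹ km = 1.249×10¹² m.
Vis-viva: v² = μ(2/r − 1/a) = 1.327×10²⁰ × (2.147×10⁻¹¹ − 8.009×10⁻¹³) = 2.742×10⁹ m²/s².
v = 52370 m/s = 52.37 km/s.

v ≈ 52.4 km/s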